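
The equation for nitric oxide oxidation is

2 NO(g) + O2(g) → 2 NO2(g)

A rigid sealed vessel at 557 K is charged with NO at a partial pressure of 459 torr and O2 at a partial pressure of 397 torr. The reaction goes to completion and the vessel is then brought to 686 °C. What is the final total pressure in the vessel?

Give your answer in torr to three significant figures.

Because the vessel is rigid and T is held at 557 K, work the stoichiometry in partial pressures (P_i = n_iRT/V).
P(O2) required for 459 torr of NO = (1/2) × 459 = 229.5 torr; available 397 torr, so NO is limiting.
P(O2) remaining = 397 − (1/2) × 459 = 167.5 torr
P(gaseous products) = (2)/2 × 459 = 459.0 torr
P_total at 557 K = 167.5 + 459.0 = 626.5 torr
Scaling to 686 °C: P = 626.5 × 959.15/557 = 1079 torr

1080 torr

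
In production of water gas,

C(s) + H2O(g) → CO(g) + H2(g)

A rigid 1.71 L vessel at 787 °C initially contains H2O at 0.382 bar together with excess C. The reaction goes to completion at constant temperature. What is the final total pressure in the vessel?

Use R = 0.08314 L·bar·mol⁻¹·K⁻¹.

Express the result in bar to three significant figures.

0.764 bar

Since T and V are fixed, P_final/P_initial = n_final/n_initial = 2/1.
P_final = (2/1) × 0.382 = 0.7640 bar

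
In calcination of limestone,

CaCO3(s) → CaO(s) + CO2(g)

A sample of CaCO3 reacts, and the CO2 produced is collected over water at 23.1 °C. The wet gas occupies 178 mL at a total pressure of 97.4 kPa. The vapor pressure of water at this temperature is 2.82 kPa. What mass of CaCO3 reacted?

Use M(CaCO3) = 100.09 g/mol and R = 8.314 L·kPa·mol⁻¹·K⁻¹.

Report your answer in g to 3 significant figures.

0.684 g

P(CO2) = 97.4 − 2.82 = 94.58 kPa
n(CO2) = PV/RT = (94.58 × 0.1780) / (8.314 × 296.25) = 0.006835 mol
n(CaCO3) = (1/1) × 0.006835 = 0.006835 mol
m(CaCO3) = 0.006835 × 100.09 = 0.6841 g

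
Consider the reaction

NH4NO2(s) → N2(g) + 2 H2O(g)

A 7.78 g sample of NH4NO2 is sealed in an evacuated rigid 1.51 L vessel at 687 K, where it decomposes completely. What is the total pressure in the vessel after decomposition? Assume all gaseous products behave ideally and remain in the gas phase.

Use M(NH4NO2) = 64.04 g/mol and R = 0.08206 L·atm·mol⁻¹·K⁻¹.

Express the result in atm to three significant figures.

13.6 atm

n(NH4NO2) = 7.78 / 64.04 = 0.1215 mol
n(gas produced) = (3/1) × 0.1215 = 0.3645 mol
P = nRT/V = 0.3645 × 0.08206 × 687 / 1.51 = 13.61 atm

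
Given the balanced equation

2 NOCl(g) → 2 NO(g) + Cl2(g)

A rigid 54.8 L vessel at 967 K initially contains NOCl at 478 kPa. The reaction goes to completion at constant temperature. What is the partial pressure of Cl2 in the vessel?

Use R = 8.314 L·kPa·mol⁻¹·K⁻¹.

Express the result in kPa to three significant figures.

n(NOCl)₀ = PV/RT = (478 × 54.8) / (8.314 × 967) = 3.258 mol
n(Cl2) = (1/2) × 3.258 = 1.629 mol
P(Cl2) = nRT/V = 1.629 × 8.314 × 967 / 54.8 = 239.0 kPa

239 kPa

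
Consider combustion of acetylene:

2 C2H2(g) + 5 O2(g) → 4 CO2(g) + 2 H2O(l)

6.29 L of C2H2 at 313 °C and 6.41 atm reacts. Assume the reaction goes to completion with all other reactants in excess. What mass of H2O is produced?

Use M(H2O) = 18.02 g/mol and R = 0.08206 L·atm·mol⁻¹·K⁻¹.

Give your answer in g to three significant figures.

n(C2H2) = PV/RT = (6.41 × 6.29) / (0.08206 × 586.15) = 0.8382 mol
n(H2O) = (2/2) × 0.8382 = 0.8382 mol
m(H2O) = 0.8382 × 18.02 = 15.10 g

15.1 g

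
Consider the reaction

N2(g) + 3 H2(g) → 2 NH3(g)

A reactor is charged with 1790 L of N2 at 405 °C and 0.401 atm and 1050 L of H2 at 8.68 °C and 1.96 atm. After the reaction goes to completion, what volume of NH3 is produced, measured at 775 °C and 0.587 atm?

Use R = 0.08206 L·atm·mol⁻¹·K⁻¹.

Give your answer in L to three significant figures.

3780 L

n(N2) = PV/RT = (0.401 × 1790) / (0.08206 × 678.15) = 12.90 mol
n(H2) = PV/RT = (1.96 × 1050) / (0.08206 × 281.83) = 88.99 mol
For 12.90 mol N2, stoichiometry requires (3/1) × 12.90 = 38.70 mol H2; 88.99 mol is available, so N2 is limiting.
n(NH3) = (2/1) × 12.90 = 25.80 mol
V(NH3) = nRT/P = 25.80 × 0.08206 × 1048.15 / 0.587 = 3780 L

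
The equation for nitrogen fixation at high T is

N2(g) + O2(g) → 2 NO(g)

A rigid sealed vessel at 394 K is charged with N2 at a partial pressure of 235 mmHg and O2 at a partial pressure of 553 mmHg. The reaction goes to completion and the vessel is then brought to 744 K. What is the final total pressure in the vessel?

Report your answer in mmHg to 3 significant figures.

1490 mmHg

Because the vessel is rigid and T is held at 394 K, work the stoichiometry in partial pressures (P_i = n_iRT/V).
P(O2) required for 235 mmHg of N2 = (1/1) × 235 = 235.0 mmHg; available 553 mmHg, so N2 is limiting.
P(O2) remaining = 553 − (1/1) × 235 = 318.0 mmHg
P(gaseous products) = (2)/1 × 235 = 470.0 mmHg
P_total at 394 K = 318.0 + 470.0 = 788.0 mmHg
Scaling to 744 K: P = 788.0 × 744/394 = 1488 mmHg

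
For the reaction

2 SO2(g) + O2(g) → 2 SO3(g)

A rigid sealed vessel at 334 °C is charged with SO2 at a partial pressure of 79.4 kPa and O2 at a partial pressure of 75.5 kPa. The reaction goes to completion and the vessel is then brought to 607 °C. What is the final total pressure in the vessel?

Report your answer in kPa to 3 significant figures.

167 kPa

With V and T fixed, P_i ∝ n_i, so the mole ratios apply directly to partial pressures at 334 °C.
P(O2) required for 79.4 kPa of SO2 = (1/2) × 79.4 = 39.70 kPa; available 75.5 kPa, so SO2 is limiting.
P(O2) remaining = 75.5 − (1/2) × 79.4 = 35.80 kPa
P(gaseous products) = (2)/2 × 79.4 = 79.40 kPa
P_total at 334 °C = 35.80 + 79.40 = 115.2 kPa
Scaling to 607 °C: P = 115.2 × 880.15/607.15 = 167.0 kPa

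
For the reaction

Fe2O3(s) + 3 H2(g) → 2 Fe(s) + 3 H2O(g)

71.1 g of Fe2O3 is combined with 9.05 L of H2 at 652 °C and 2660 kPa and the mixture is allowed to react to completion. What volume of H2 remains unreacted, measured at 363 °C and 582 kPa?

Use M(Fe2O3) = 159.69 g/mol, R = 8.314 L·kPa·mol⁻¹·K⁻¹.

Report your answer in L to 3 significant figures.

16.3 L

n(Fe2O3) = 71.1 / 159.69 = 0.4452 mol
n(H2) = PV/RT = (2660 × 9.05) / (8.314 × 925.15) = 3.130 mol
For 0.4452 mol Fe2O3, stoichiometry requires (3/1) × 0.4452 = 1.336 mol H2; 3.130 mol is available, so Fe2O3 is limiting.
n(H2) consumed = (3/1) × 0.4452 = 1.336 mol; remaining = 3.130 − 1.336 = 1.794 mol
V(H2) = nRT/P = 1.794 × 8.314 × 636.15 / 582 = 16.30 L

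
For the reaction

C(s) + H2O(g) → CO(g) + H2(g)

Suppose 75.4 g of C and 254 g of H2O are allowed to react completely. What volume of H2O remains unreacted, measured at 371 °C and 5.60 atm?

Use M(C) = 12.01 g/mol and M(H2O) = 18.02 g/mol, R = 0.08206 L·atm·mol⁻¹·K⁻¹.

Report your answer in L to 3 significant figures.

n(C) = 75.4 / 12.01 = 6.278 mol
n(H2O) = 254 / 18.02 = 14.10 mol
For 6.278 mol C, stoichiometry requires (1/1) × 6.278 = 6.278 mol H2O; 14.10 mol is available, so C is limiting.
n(H2O) consumed = (1/1) × 6.278 = 6.278 mol; remaining = 14.10 − 6.278 = 7.822 mol
V(H2O) = nRT/P = 7.822 × 0.08206 × 644.15 / 5.60 = 73.83 L

73.8 L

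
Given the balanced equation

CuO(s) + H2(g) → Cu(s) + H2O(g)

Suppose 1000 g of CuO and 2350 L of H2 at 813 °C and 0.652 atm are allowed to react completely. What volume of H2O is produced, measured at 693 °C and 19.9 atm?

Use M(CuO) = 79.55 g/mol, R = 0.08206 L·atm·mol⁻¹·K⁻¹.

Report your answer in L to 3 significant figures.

n(CuO) = 1000 / 79.55 = 12.57 mol
n(H2) = PV/RT = (0.652 × 2350) / (0.08206 × 1086.15) = 17.19 mol
For 12.57 mol CuO, stoichiometry requires (1/1) × 12.57 = 12.57 mol H2; 17.19 mol is available, so CuO is limiting.
n(H2O) = (1/1) × 12.57 = 12.57 mol
V(H2O) = nRT/P = 12.57 × 0.08206 × 966.15 / 19.9 = 50.08 L

50.1 L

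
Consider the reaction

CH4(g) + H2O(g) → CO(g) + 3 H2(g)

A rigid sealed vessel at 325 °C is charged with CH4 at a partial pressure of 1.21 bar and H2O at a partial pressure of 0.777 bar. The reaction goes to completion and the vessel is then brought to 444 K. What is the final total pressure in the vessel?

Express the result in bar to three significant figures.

At constant V, partial pressures at 325 °C are proportional to moles, so apply stoichiometry directly to pressures.
P(H2O) required for 1.21 bar of CH4 = (1/1) × 1.21 = 1.210 bar; available 0.777 bar, so H2O is limiting.
P(CH4) remaining = 1.21 − (1/1) × 0.777 = 0.4330 bar
P(gaseous products) = (1+3)/1 × 0.777 = 3.108 bar
P_total at 325 °C = 0.4330 + 3.108 = 3.541 bar
Scaling to 444 K: P = 3.541 × 444/598.15 = 2.628 bar

2.63 bar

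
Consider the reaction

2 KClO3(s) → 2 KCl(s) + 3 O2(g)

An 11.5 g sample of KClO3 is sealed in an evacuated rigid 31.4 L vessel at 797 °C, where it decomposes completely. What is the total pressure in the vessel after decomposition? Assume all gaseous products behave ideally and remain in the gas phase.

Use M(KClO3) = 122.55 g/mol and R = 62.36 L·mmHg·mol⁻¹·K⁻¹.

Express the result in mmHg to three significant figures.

n(KClO3) = 11.5 / 122.55 = 0.09384 mol
n(gas produced) = (3/2) × 0.09384 = 0.1408 mol
P = nRT/V = 0.1408 × 62.36 × 1070.15 / 31.4 = 299.2 mmHg

299 mmHg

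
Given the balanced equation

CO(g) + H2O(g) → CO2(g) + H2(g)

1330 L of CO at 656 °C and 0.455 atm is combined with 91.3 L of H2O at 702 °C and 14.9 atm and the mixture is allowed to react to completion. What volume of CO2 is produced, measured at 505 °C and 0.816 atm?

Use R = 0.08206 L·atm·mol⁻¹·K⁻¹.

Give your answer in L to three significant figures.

621 L

n(CO) = PV/RT = (0.455 × 1330) / (0.08206 × 929.15) = 7.937 mol
n(H2O) = PV/RT = (14.9 × 91.3) / (0.08206 × 975.15) = 17.00 mol
For 7.937 mol CO, stoichiometry requires (1/1) × 7.937 = 7.937 mol H2O; 17.00 mol is available, so CO is limiting.
n(CO2) = (1/1) × 7.937 = 7.937 mol
V(CO2) = nRT/P = 7.937 × 0.08206 × 778.15 / 0.816 = 621.1 L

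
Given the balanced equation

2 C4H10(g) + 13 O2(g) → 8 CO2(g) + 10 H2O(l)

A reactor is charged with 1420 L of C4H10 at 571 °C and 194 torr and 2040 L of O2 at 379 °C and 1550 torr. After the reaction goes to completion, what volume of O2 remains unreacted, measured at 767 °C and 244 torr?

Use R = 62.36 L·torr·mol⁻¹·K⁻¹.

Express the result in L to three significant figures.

11600 L

n(C4H10) = PV/RT = (194 × 1420) / (62.36 × 844.15) = 5.233 mol
n(O2) = PV/RT = (1550 × 2040) / (62.36 × 652.15) = 77.75 mol
For 5.233 mol C4H10, stoichiometry requires (13/2) × 5.233 = 34.01 mol O2; 77.75 mol is available, so C4H10 is limiting.
n(O2) consumed = (13/2) × 5.233 = 34.01 mol; remaining = 77.75 − 34.01 = 43.74 mol
V(O2) = nRT/P = 43.74 × 62.36 × 1040.15 / 244 = 11630 L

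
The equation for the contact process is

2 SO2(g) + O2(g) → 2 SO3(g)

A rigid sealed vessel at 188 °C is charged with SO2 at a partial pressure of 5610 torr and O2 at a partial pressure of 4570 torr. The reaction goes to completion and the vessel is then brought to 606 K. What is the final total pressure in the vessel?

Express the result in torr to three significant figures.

9690 torr

With V and T fixed, P_i ∝ n_i, so the mole ratios apply directly to partial pressures at 188 °C.
P(O2) required for 5610 torr of SO2 = (1/2) × 5610 = 2805 torr; available 4570 torr, so SO2 is limiting.
P(O2) remaining = 4570 − (1/2) × 5610 = 1765 torr
P(gaseous products) = (2)/2 × 5610 = 5610 torr
P_total at 188 °C = 1765 + 5610 = 7375 torr
Scaling to 606 K: P = 7375 × 606/461.15 = 9692 torr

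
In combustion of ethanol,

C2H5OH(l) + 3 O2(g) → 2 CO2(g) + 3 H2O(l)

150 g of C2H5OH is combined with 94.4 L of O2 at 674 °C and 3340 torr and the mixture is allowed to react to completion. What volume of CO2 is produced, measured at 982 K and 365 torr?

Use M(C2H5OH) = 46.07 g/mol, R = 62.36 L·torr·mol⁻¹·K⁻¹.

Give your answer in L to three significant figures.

597 L

n(C2H5OH) = 150 / 46.07 = 3.256 mol
n(O2) = PV/RT = (3340 × 94.4) / (62.36 × 947.15) = 5.338 mol
For 3.256 mol C2H5OH, stoichiometry requires (3/1) × 3.256 = 9.768 mol O2; 5.338 mol is available, so O2 is limiting.
n(CO2) = (2/3) × 5.338 = 3.559 mol
V(CO2) = nRT/P = 3.559 × 62.36 × 982 / 365 = 597.1 L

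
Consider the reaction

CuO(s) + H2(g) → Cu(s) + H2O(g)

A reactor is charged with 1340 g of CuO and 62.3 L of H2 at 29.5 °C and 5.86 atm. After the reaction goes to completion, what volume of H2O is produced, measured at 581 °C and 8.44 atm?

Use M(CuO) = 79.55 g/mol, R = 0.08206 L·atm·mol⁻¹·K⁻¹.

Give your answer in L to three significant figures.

n(CuO) = 1340 / 79.55 = 16.84 mol
n(H2) = PV/RT = (5.86 × 62.3) / (0.08206 × 302.65) = 14.70 mol
For 16.84 mol CuO, stoichiometry requires (1/1) × 16.84 = 16.84 mol H2; 14.70 mol is available, so H2 is limiting.
n(H2O) = (1/1) × 14.70 = 14.70 mol
V(H2O) = nRT/P = 14.70 × 0.08206 × 854.15 / 8.44 = 122.1 L

122 L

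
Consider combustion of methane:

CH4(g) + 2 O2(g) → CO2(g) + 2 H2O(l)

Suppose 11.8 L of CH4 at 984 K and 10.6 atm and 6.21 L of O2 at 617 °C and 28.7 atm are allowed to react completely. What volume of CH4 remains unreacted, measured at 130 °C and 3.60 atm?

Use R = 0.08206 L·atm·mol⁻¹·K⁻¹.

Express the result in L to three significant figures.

n(CH4) = PV/RT = (10.6 × 11.8) / (0.08206 × 984) = 1.549 mol
n(O2) = PV/RT = (28.7 × 6.21) / (0.08206 × 890.15) = 2.440 mol
For 1.549 mol CH4, stoichiometry requires (2/1) × 1.549 = 3.098 mol O2; 2.440 mol is available, so O2 is limiting.
n(CH4) consumed = (1/2) × 2.440 = 1.220 mol; remaining = 1.549 − 1.220 = 0.3290 mol
V(CH4) = nRT/P = 0.3290 × 0.08206 × 403.15 / 3.60 = 3.023 L

3.02 L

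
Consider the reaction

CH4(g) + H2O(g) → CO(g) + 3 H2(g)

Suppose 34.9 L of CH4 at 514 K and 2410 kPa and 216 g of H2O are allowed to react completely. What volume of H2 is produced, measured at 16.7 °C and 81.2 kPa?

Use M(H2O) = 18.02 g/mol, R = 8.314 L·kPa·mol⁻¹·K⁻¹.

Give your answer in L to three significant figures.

1070 L

n(CH4) = PV/RT = (2410 × 34.9) / (8.314 × 514) = 19.68 mol
n(H2O) = 216 / 18.02 = 11.99 mol
For 19.68 mol CH4, stoichiometry requires (1/1) × 19.68 = 19.68 mol H2O; 11.99 mol is available, so H2O is limiting.
n(H2) = (3/1) × 11.99 = 35.97 mol
V(H2) = nRT/P = 35.97 × 8.314 × 289.85 / 81.2 = 1067 L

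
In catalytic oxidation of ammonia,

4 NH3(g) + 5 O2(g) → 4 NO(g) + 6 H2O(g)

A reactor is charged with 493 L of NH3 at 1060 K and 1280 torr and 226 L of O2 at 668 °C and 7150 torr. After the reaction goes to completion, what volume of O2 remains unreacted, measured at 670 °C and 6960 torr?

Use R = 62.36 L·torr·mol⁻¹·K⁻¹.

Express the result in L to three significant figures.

n(NH3) = PV/RT = (1280 × 493) / (62.36 × 1060) = 9.547 mol
n(O2) = PV/RT = (7150 × 226) / (62.36 × 941.15) = 27.53 mol
For 9.547 mol NH3, stoichiometry requires (5/4) × 9.547 = 11.93 mol O2; 27.53 mol is available, so NH3 is limiting.
n(O2) consumed = (5/4) × 9.547 = 11.93 mol; remaining = 27.53 − 11.93 = 15.60 mol
V(O2) = nRT/P = 15.60 × 62.36 × 943.15 / 6960 = 131.8 L

132 L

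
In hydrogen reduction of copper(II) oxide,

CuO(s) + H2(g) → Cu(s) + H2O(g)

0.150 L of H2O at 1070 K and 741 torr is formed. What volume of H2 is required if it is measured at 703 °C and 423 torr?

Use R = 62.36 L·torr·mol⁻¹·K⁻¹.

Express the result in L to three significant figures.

n(H2O) = PV/RT = (741 × 0.150) / (62.36 × 1070) = 0.001666 mol
n(H2) = (1/1) × 0.001666 = 0.001666 mol
V = nRT/P = 0.001666 × 62.36 × 976.15 / 423 = 0.2397 L

0.240 L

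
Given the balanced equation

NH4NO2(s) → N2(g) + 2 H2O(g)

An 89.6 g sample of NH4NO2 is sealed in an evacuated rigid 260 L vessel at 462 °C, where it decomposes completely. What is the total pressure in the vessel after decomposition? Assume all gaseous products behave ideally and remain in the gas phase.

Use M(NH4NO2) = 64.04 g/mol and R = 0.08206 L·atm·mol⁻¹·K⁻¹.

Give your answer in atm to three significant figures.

0.974 atm

n(NH4NO2) = 89.6 / 64.04 = 1.399 mol
n(gas produced) = (3/1) × 1.399 = 4.197 mol
P = nRT/V = 4.197 × 0.08206 × 735.15 / 260 = 0.9738 atm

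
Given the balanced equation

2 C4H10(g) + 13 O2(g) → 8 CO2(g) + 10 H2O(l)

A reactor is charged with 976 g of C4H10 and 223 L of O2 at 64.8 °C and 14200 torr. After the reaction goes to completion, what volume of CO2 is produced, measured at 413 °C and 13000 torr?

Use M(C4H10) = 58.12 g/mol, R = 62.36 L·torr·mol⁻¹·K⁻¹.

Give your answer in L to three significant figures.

221 L

n(C4H10) = 976 / 58.12 = 16.79 mol
n(O2) = PV/RT = (14200 × 223) / (62.36 × 337.95) = 150.3 mol
For 16.79 mol C4H10, stoichiometry requires (13/2) × 16.79 = 109.1 mol O2; 150.3 mol is available, so C4H10 is limiting.
n(CO2) = (8/2) × 16.79 = 67.16 mol
V(CO2) = nRT/P = 67.16 × 62.36 × 686.15 / 13000 = 221.1 L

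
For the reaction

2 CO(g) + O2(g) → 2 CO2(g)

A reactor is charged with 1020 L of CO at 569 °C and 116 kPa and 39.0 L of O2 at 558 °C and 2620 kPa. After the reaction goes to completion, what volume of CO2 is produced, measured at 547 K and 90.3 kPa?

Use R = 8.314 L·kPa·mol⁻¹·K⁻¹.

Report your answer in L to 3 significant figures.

n(CO) = PV/RT = (116 × 1020) / (8.314 × 842.15) = 16.90 mol
n(O2) = PV/RT = (2620 × 39.0) / (8.314 × 831.15) = 14.79 mol
For 16.90 mol CO, stoichiometry requires (1/2) × 16.90 = 8.450 mol O2; 14.79 mol is available, so CO is limiting.
n(CO2) = (2/2) × 16.90 = 16.90 mol
V(CO2) = nRT/P = 16.90 × 8.314 × 547 / 90.3 = 851.1 L

851 L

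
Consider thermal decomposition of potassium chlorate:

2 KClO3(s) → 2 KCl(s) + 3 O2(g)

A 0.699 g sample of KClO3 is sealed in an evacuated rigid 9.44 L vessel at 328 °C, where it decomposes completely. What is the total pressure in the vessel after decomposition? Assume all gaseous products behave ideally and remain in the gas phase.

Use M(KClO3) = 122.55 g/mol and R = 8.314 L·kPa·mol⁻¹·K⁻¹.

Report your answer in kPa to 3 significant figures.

n(KClO3) = 0.699 / 122.55 = 0.005704 mol
n(gas produced) = (3/2) × 0.005704 = 0.008556 mol
P = nRT/V = 0.008556 × 8.314 × 601.15 / 9.44 = 4.530 kPa

4.53 kPa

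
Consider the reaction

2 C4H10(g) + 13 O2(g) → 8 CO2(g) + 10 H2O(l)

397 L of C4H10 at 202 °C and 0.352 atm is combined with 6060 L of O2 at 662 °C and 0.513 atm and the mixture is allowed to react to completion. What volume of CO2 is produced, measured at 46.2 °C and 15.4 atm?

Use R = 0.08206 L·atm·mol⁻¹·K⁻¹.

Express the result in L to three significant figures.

n(C4H10) = PV/RT = (0.352 × 397) / (0.08206 × 475.15) = 3.584 mol
n(O2) = PV/RT = (0.513 × 6060) / (0.08206 × 935.15) = 40.51 mol
For 3.584 mol C4H10, stoichiometry requires (13/2) × 3.584 = 23.30 mol O2; 40.51 mol is available, so C4H10 is limiting.
n(CO2) = (8/2) × 3.584 = 14.34 mol
V(CO2) = nRT/P = 14.34 × 0.08206 × 319.35 / 15.4 = 24.40 L

24.4 L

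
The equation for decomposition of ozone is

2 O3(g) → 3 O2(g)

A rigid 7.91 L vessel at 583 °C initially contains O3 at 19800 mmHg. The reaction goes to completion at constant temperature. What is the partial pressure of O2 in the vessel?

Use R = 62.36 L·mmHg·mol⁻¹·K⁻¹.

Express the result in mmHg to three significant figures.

n(O3)₀ = PV/RT = (19800 × 7.91) / (62.36 × 856.15) = 2.933 mol
n(O2) = (3/2) × 2.933 = 4.399 mol
P(O2) = nRT/V = 4.399 × 62.36 × 856.15 / 7.91 = 29690 mmHg

29700 mmHg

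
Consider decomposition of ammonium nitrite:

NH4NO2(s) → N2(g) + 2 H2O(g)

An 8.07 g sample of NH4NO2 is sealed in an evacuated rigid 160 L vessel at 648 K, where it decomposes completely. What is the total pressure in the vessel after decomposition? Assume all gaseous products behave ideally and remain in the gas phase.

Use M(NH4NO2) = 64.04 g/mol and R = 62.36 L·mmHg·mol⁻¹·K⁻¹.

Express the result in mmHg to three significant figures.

n(NH4NO2) = 8.07 / 64.04 = 0.1260 mol
n(gas produced) = (3/1) × 0.1260 = 0.3780 mol
P = nRT/V = 0.3780 × 62.36 × 648 / 160 = 95.47 mmHg

95.5 mmHg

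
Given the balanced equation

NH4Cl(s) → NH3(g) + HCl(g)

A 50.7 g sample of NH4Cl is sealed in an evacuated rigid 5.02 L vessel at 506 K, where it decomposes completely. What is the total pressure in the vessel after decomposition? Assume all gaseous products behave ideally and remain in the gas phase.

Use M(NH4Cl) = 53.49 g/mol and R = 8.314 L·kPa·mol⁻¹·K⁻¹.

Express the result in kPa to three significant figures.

n(NH4Cl) = 50.7 / 53.49 = 0.9478 mol
n(gas produced) = (2/1) × 0.9478 = 1.896 mol
P = nRT/V = 1.896 × 8.314 × 506 / 5.02 = 1589 kPa

1590 kPa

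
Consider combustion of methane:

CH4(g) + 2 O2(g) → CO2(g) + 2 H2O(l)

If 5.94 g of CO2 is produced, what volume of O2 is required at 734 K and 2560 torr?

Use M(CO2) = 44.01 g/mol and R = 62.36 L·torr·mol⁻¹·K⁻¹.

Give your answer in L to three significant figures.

4.83 L

n(CO2) = 5.940 / 44.01 = 0.1350 mol
n(O2) = (2/1) × 0.1350 = 0.2700 mol
V = nRT/P = 0.2700 × 62.36 × 734 / 2560 = 4.828 L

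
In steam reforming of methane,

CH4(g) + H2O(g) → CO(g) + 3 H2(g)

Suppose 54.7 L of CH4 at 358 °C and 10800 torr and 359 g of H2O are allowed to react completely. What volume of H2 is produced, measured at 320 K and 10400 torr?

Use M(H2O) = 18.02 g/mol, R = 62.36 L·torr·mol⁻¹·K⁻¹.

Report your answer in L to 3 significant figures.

86.4 L

n(CH4) = PV/RT = (10800 × 54.7) / (62.36 × 631.15) = 15.01 mol
n(H2O) = 359 / 18.02 = 19.92 mol
For 15.01 mol CH4, stoichiometry requires (1/1) × 15.01 = 15.01 mol H2O; 19.92 mol is available, so CH4 is limiting.
n(H2) = (3/1) × 15.01 = 45.03 mol
V(H2) = nRT/P = 45.03 × 62.36 × 320 / 10400 = 86.40 L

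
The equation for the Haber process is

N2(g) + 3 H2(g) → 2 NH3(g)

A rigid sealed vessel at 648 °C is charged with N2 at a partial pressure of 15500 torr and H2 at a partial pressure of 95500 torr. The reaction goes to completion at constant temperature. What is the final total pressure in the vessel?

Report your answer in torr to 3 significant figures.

80000 torr

Because the vessel is rigid and T is held at 648 °C, work the stoichiometry in partial pressures (P_i = n_iRT/V).
P(H2) required for 15500 torr of N2 = (3/1) × 15500 = 46500 torr; available 95500 torr, so N2 is limiting.
P(H2) remaining = 95500 − (3/1) × 15500 = 49000 torr
P(gaseous products) = (2)/1 × 15500 = 31000 torr
P_total at 648 °C = 49000 + 31000 = 80000 torr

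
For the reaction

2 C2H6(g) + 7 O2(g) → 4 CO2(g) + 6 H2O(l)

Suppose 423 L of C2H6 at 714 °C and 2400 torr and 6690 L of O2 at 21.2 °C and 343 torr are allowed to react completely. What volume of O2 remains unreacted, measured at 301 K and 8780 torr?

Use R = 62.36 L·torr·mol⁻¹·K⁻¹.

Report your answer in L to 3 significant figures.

n(C2H6) = PV/RT = (2400 × 423) / (62.36 × 987.15) = 16.49 mol
n(O2) = PV/RT = (343 × 6690) / (62.36 × 294.35) = 125.0 mol
For 16.49 mol C2H6, stoichiometry requires (7/2) × 16.49 = 57.71 mol O2; 125.0 mol is available, so C2H6 is limiting.
n(O2) consumed = (7/2) × 16.49 = 57.71 mol; remaining = 125.0 − 57.71 = 67.29 mol
V(O2) = nRT/P = 67.29 × 62.36 × 301 / 8780 = 143.9 L

144 L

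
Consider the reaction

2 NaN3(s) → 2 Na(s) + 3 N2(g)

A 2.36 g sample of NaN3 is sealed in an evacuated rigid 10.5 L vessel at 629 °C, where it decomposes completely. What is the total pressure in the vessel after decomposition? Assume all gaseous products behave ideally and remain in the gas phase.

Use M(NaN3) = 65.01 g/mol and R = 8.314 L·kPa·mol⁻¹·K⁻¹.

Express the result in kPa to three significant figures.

38.9 kPa

n(NaN3) = 2.36 / 65.01 = 0.03630 mol
n(gas produced) = (3/2) × 0.03630 = 0.05445 mol
P = nRT/V = 0.05445 × 8.314 × 902.15 / 10.5 = 38.90 kPa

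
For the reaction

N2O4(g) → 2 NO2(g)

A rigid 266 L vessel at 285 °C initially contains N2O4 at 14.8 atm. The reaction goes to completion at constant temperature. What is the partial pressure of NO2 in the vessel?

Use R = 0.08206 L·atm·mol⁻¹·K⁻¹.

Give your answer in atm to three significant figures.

n(N2O4)₀ = PV/RT = (14.8 × 266) / (0.08206 × 558.15) = 85.95 mol
n(NO2) = (2/1) × 85.95 = 171.9 mol
P(NO2) = nRT/V = 171.9 × 0.08206 × 558.15 / 266 = 29.60 atm

29.6 atm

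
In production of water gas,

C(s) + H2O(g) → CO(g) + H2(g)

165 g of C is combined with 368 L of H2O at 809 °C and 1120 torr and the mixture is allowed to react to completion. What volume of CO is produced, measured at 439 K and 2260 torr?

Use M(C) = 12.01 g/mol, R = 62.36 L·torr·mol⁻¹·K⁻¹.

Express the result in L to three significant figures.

74.0 L

n(C) = 165 / 12.01 = 13.74 mol
n(H2O) = PV/RT = (1120 × 368) / (62.36 × 1082.15) = 6.108 mol
For 13.74 mol C, stoichiometry requires (1/1) × 13.74 = 13.74 mol H2O; 6.108 mol is available, so H2O is limiting.
n(CO) = (1/1) × 6.108 = 6.108 mol
V(CO) = nRT/P = 6.108 × 62.36 × 439 / 2260 = 73.99 L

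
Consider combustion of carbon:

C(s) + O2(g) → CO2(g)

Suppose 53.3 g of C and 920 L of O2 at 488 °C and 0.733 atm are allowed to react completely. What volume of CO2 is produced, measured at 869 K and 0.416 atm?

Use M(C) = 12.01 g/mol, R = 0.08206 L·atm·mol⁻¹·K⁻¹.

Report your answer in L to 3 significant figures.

n(C) = 53.3 / 12.01 = 4.438 mol
n(O2) = PV/RT = (0.733 × 920) / (0.08206 × 761.15) = 10.80 mol
For 4.438 mol C, stoichiometry requires (1/1) × 4.438 = 4.438 mol O2; 10.80 mol is available, so C is limiting.
n(CO2) = (1/1) × 4.438 = 4.438 mol
V(CO2) = nRT/P = 4.438 × 0.08206 × 869 / 0.416 = 760.8 L

761 L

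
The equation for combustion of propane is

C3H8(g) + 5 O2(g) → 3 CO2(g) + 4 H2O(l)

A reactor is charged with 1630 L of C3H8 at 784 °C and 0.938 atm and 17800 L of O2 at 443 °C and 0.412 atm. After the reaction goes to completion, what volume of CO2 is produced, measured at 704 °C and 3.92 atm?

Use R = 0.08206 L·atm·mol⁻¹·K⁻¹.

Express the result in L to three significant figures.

n(C3H8) = PV/RT = (0.938 × 1630) / (0.08206 × 1057.15) = 17.62 mol
n(O2) = PV/RT = (0.412 × 17800) / (0.08206 × 716.15) = 124.8 mol
For 17.62 mol C3H8, stoichiometry requires (5/1) × 17.62 = 88.10 mol O2; 124.8 mol is available, so C3H8 is limiting.
n(CO2) = (3/1) × 17.62 = 52.86 mol
V(CO2) = nRT/P = 52.86 × 0.08206 × 977.15 / 3.92 = 1081 L

1080 L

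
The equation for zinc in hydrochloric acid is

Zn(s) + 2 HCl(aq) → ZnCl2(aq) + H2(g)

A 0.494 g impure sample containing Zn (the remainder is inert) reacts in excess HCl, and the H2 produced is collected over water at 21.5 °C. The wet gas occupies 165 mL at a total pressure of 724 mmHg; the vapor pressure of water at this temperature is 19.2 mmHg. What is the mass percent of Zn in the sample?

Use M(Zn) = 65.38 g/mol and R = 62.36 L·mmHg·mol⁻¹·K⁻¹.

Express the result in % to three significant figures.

83.8 %

P(H2) = 724 − 19.2 = 704.8 mmHg
n(H2) = PV/RT = (704.8 × 0.1650) / (62.36 × 294.65) = 0.006329 mol
n(Zn) = (1/1) × 0.006329 = 0.006329 mol
m(Zn) = 0.006329 × 65.38 = 0.4138 g
%Zn = 0.4138 / 0.494 × 100 = 83.77%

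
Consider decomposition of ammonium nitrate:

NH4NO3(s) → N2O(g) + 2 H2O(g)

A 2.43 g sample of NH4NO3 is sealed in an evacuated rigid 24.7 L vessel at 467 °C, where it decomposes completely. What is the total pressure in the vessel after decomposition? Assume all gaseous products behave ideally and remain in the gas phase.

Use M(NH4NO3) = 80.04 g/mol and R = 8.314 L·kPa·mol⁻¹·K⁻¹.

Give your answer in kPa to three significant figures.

22.7 kPa

n(NH4NO3) = 2.43 / 80.04 = 0.03036 mol
n(gas produced) = (3/1) × 0.03036 = 0.09108 mol
P = nRT/V = 0.09108 × 8.314 × 740.15 / 24.7 = 22.69 kPa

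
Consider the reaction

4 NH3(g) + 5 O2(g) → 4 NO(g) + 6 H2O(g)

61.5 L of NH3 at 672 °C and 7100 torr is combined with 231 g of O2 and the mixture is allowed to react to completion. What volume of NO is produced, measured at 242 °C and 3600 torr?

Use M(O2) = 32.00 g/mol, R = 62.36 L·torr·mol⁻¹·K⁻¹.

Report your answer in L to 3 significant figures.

n(NH3) = PV/RT = (7100 × 61.5) / (62.36 × 945.15) = 7.408 mol
n(O2) = 231 / 32.00 = 7.219 mol
For 7.408 mol NH3, stoichiometry requires (5/4) × 7.408 = 9.260 mol O2; 7.219 mol is available, so O2 is limiting.
n(NO) = (4/5) × 7.219 = 5.775 mol
V(NO) = nRT/P = 5.775 × 62.36 × 515.15 / 3600 = 51.53 L

51.5 L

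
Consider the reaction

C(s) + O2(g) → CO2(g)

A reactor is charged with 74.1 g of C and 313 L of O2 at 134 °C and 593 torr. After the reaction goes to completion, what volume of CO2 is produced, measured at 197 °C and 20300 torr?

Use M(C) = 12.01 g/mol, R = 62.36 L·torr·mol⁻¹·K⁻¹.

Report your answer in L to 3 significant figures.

8.91 L

n(C) = 74.1 / 12.01 = 6.170 mol
n(O2) = PV/RT = (593 × 313) / (62.36 × 407.15) = 7.310 mol
For 6.170 mol C, stoichiometry requires (1/1) × 6.170 = 6.170 mol O2; 7.310 mol is available, so C is limiting.
n(CO2) = (1/1) × 6.170 = 6.170 mol
V(CO2) = nRT/P = 6.170 × 62.36 × 470.15 / 20300 = 8.911 L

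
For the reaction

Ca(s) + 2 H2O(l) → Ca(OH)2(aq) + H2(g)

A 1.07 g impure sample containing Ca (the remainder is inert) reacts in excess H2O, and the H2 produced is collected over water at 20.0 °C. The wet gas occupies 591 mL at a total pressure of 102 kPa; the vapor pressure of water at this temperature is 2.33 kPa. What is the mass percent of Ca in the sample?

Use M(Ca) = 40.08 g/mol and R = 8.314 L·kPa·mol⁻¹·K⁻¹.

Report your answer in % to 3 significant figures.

90.5 %

P(H2) = 102 − 2.33 = 99.67 kPa
n(H2) = PV/RT = (99.67 × 0.5910) / (8.314 × 293.15) = 0.02417 mol
n(Ca) = (1/1) × 0.02417 = 0.02417 mol
m(Ca) = 0.02417 × 40.08 = 0.9687 g
%Ca = 0.9687 / 1.07 × 100 = 90.53%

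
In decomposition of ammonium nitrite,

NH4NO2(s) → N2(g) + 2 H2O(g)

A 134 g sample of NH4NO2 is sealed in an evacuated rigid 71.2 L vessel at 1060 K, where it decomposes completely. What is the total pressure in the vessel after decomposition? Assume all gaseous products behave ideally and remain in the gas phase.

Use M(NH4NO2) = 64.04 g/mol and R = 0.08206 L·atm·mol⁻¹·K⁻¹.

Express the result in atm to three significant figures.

n(NH4NO2) = 134 / 64.04 = 2.092 mol
n(gas produced) = (3/1) × 2.092 = 6.276 mol
P = nRT/V = 6.276 × 0.08206 × 1060 / 71.2 = 7.667 atm

7.67 atm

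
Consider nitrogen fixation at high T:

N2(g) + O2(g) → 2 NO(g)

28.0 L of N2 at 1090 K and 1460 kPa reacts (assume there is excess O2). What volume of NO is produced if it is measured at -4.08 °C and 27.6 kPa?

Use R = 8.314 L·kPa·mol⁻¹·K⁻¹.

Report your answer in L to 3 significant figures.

n(N2) = PV/RT = (1460 × 28.0) / (8.314 × 1090) = 4.511 mol
n(NO) = (2/1) × 4.511 = 9.022 mol
V = nRT/P = 9.022 × 8.314 × 269.07 / 27.6 = 731.3 L

731 L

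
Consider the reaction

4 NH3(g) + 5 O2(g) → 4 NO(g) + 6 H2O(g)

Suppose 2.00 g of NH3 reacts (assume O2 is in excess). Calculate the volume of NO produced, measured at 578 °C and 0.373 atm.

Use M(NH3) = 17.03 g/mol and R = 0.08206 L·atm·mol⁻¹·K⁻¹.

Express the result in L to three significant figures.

22.0 L

n(NH3) = 2.000 / 17.03 = 0.1174 mol
n(NO) = (4/4) × 0.1174 = 0.1174 mol
V = nRT/P = 0.1174 × 0.08206 × 851.15 / 0.373 = 21.98 L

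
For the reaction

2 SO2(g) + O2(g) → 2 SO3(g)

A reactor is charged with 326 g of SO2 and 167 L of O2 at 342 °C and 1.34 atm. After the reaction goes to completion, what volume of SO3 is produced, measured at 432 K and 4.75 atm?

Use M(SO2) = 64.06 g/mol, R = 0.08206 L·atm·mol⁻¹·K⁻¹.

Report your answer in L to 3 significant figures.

n(SO2) = 326 / 64.06 = 5.089 mol
n(O2) = PV/RT = (1.34 × 167) / (0.08206 × 615.15) = 4.433 mol
For 5.089 mol SO2, stoichiometry requires (1/2) × 5.089 = 2.545 mol O2; 4.433 mol is available, so SO2 is limiting.
n(SO3) = (2/2) × 5.089 = 5.089 mol
V(SO3) = nRT/P = 5.089 × 0.08206 × 432 / 4.75 = 37.98 L

38.0 L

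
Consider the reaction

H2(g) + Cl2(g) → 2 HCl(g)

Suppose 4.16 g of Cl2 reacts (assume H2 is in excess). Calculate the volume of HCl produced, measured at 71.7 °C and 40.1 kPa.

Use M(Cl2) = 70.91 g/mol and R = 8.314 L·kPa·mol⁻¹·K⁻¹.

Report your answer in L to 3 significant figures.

8.39 L

n(Cl2) = 4.160 / 70.91 = 0.05867 mol
n(HCl) = (2/1) × 0.05867 = 0.1173 mol
V = nRT/P = 0.1173 × 8.314 × 344.85 / 40.1 = 8.387 L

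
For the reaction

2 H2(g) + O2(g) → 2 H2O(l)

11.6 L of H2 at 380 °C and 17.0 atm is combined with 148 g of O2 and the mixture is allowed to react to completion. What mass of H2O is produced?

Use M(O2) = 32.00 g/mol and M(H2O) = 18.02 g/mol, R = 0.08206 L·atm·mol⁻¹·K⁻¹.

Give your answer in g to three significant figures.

66.3 g

n(H2) = PV/RT = (17.0 × 11.6) / (0.08206 × 653.15) = 3.679 mol
n(O2) = 148 / 32.00 = 4.625 mol
For 3.679 mol H2, stoichiometry requires (1/2) × 3.679 = 1.839 mol O2; 4.625 mol is available, so H2 is limiting.
n(H2O) = (2/2) × 3.679 = 3.679 mol
m(H2O) = 3.679 × 18.02 = 66.30 g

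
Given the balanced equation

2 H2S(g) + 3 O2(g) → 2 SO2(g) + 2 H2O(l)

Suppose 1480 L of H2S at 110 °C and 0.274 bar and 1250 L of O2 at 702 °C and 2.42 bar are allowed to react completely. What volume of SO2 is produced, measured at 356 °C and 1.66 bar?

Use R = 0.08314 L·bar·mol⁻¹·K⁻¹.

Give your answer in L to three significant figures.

n(H2S) = PV/RT = (0.274 × 1480) / (0.08314 × 383.15) = 12.73 mol
n(O2) = PV/RT = (2.42 × 1250) / (0.08314 × 975.15) = 37.31 mol
For 12.73 mol H2S, stoichiometry requires (3/2) × 12.73 = 19.09 mol O2; 37.31 mol is available, so H2S is limiting.
n(SO2) = (2/2) × 12.73 = 12.73 mol
V(SO2) = nRT/P = 12.73 × 0.08314 × 629.15 / 1.66 = 401.1 L

401 L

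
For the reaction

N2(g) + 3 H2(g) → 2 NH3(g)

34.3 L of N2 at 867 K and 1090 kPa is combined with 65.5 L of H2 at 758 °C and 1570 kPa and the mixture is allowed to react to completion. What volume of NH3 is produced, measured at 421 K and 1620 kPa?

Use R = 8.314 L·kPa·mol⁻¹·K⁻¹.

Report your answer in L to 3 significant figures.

n(N2) = PV/RT = (1090 × 34.3) / (8.314 × 867) = 5.187 mol
n(H2) = PV/RT = (1570 × 65.5) / (8.314 × 1031.15) = 12.00 mol
For 5.187 mol N2, stoichiometry requires (3/1) × 5.187 = 15.56 mol H2; 12.00 mol is available, so H2 is limiting.
n(NH3) = (2/3) × 12.00 = 8.000 mol
V(NH3) = nRT/P = 8.000 × 8.314 × 421 / 1620 = 17.28 L

17.3 L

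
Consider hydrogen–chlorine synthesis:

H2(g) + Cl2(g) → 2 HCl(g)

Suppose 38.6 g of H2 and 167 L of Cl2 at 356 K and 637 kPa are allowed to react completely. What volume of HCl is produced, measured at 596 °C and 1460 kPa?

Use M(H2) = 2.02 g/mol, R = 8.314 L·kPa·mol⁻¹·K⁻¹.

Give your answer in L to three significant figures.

n(H2) = 38.6 / 2.02 = 19.11 mol
n(Cl2) = PV/RT = (637 × 167) / (8.314 × 356) = 35.94 mol
For 19.11 mol H2, stoichiometry requires (1/1) × 19.11 = 19.11 mol Cl2; 35.94 mol is available, so H2 is limiting.
n(HCl) = (2/1) × 19.11 = 38.22 mol
V(HCl) = nRT/P = 38.22 × 8.314 × 869.15 / 1460 = 189.2 L

189 L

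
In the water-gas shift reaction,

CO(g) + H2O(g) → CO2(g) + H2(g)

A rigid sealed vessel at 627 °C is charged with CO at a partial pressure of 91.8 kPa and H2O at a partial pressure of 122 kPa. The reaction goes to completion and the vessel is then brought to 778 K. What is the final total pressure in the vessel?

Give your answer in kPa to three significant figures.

185 kPa

Because the vessel is rigid and T is held at 627 °C, work the stoichiometry in partial pressures (P_i = n_iRT/V).
P(H2O) required for 91.8 kPa of CO = (1/1) × 91.8 = 91.80 kPa; available 122 kPa, so CO is limiting.
P(H2O) remaining = 122 − (1/1) × 91.8 = 30.20 kPa
P(gaseous products) = (1+1)/1 × 91.8 = 183.6 kPa
P_total at 627 °C = 30.20 + 183.6 = 213.8 kPa
Scaling to 778 K: P = 213.8 × 778/900.15 = 184.8 kPa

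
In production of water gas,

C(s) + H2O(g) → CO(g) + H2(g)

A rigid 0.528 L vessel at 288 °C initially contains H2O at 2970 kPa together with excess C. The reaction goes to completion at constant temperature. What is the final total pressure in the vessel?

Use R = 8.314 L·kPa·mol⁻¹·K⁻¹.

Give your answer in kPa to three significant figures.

Since T and V are fixed, P_final/P_initial = n_final/n_initial = 2/1.
P_final = (2/1) × 2970 = 5940 kPa

5940 kPa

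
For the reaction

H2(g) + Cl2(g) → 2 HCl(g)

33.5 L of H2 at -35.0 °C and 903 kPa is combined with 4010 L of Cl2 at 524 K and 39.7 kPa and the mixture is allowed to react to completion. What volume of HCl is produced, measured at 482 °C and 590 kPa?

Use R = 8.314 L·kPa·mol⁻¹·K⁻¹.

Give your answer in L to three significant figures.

n(H2) = PV/RT = (903 × 33.5) / (8.314 × 238.15) = 15.28 mol
n(Cl2) = PV/RT = (39.7 × 4010) / (8.314 × 524) = 36.54 mol
For 15.28 mol H2, stoichiometry requires (1/1) × 15.28 = 15.28 mol Cl2; 36.54 mol is available, so H2 is limiting.
n(HCl) = (2/1) × 15.28 = 30.56 mol
V(HCl) = nRT/P = 30.56 × 8.314 × 755.15 / 590 = 325.2 L

325 L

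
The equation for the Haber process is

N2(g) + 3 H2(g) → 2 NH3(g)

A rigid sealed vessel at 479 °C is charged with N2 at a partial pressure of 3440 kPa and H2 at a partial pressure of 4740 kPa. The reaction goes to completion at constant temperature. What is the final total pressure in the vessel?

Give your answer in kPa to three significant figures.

With V and T fixed, P_i ∝ n_i, so the mole ratios apply directly to partial pressures at 479 °C.
P(H2) required for 3440 kPa of N2 = (3/1) × 3440 = 10320 kPa; available 4740 kPa, so H2 is limiting.
P(N2) remaining = 3440 − (1/3) × 4740 = 1860 kPa
P(gaseous products) = (2)/3 × 4740 = 3160 kPa
P_total at 479 °C = 1860 + 3160 = 5020 kPa

5020 kPa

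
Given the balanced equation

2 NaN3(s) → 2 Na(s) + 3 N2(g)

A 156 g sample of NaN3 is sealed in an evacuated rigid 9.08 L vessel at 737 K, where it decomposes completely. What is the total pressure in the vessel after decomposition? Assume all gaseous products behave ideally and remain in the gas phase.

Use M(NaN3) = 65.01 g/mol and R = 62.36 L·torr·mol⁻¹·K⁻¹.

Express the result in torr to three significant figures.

n(NaN3) = 156 / 65.01 = 2.400 mol
n(gas produced) = (3/2) × 2.400 = 3.600 mol
P = nRT/V = 3.600 × 62.36 × 737 / 9.08 = 18220 torr

18200 torr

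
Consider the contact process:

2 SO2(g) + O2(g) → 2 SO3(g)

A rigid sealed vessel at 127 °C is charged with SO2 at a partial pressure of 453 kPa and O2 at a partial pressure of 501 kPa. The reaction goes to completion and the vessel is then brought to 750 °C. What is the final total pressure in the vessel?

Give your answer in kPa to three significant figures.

At constant V, partial pressures at 127 °C are proportional to moles, so apply stoichiometry directly to pressures.
P(O2) required for 453 kPa of SO2 = (1/2) × 453 = 226.5 kPa; available 501 kPa, so SO2 is limiting.
P(O2) remaining = 501 − (1/2) × 453 = 274.5 kPa
P(gaseous products) = (2)/2 × 453 = 453.0 kPa
P_total at 127 °C = 274.5 + 453.0 = 727.5 kPa
Scaling to 750 °C: P = 727.5 × 1023.15/400.15 = 1860 kPa

1860 kPa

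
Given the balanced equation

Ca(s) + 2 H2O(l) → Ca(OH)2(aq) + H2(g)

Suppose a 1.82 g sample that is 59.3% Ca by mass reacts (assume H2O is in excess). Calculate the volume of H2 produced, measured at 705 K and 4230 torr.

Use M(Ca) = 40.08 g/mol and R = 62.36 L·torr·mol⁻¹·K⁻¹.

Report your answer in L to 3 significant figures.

0.280 L

mass of Ca = 1.82 × 59.3/100 = 1.079 g
n(Ca) = 1.079 / 40.08 = 0.02692 mol
n(H2) = (1/1) × 0.02692 = 0.02692 mol
V = nRT/P = 0.02692 × 62.36 × 705 / 4230 = 0.2798 L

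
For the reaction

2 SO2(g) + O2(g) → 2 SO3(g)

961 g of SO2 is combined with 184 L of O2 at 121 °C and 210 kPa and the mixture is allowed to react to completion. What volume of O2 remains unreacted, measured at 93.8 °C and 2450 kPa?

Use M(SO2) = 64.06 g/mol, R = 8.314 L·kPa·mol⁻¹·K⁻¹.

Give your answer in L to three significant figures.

5.34 L

n(SO2) = 961 / 64.06 = 15.00 mol
n(O2) = PV/RT = (210 × 184) / (8.314 × 394.15) = 11.79 mol
For 15.00 mol SO2, stoichiometry requires (1/2) × 15.00 = 7.500 mol O2; 11.79 mol is available, so SO2 is limiting.
n(O2) consumed = (1/2) × 15.00 = 7.500 mol; remaining = 11.79 − 7.500 = 4.290 mol
V(O2) = nRT/P = 4.290 × 8.314 × 366.95 / 2450 = 5.342 L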